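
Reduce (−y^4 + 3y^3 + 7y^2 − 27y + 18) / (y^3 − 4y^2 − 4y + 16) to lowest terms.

(−y^3 + y^2 + 9y − 9)/(y^2 − 2y − 8)

Apply the Euclidean algorithm:
  −y^4 + 3y^3 + 7y^2 − 27y + 18 = (−y − 1)(y^3 − 4y^2 − 4y + 16) + (−y^2 − 15y + 34)
  y^3 − 4y^2 − 4y + 16 = (−y + 19)(−y^2 − 15y + 34) + (315y − 630)
  −y^2 − 15y + 34 = (−(1/315)y − 17/315)(315y − 630) + (0)
Last nonzero remainder: 315y − 630. Dividing through by 315 gives the monic gcd y − 2.
Cancel y − 2 from numerator and denominator to get the reduced form.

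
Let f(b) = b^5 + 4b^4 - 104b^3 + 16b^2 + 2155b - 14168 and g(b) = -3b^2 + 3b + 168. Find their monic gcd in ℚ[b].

b^2 - b - 56

Repeated division with remainder:
  b^5 + 4b^4 - 104b^3 + 16b^2 + 2155b - 14168 = (-(1/3)b^3 - (5/3)b^2 + (43/3)b - 253/3)(-3b^2 + 3b + 168) + (0)
Last nonzero remainder: -3b^2 + 3b + 168. Dividing through by -3 gives the monic gcd b^2 - b - 56.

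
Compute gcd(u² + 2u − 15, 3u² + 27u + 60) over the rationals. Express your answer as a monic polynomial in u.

u + 5

Apply the Euclidean algorithm:
  u² + 2u − 15 = (1/3)(3u² + 27u + 60) + (−7u − 35)
  3u² + 27u + 60 = (−(3/7)u − 12/7)(−7u − 35) + (0)
Last nonzero remainder: −7u − 35. Dividing through by −7 gives the monic gcd u + 5.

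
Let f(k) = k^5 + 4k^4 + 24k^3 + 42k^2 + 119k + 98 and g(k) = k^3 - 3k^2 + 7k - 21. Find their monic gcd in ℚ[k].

k^2 + 7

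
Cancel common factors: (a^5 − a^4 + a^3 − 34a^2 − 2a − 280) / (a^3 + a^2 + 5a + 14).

Apply the Euclidean algorithm:
  a^5 − a^4 + a^3 − 34a^2 − 2a − 280 = (a^2 − 2a − 2)(a^3 + a^2 + 5a + 14) + (−36a^2 + 36a − 252)
  a^3 + a^2 + 5a + 14 = (−(1/36)a − 1/18)(−36a^2 + 36a − 252) + (0)
Last nonzero remainder: −36a^2 + 36a − 252. Dividing through by −36 gives the monic gcd a^2 − a + 7.
Cancel a^2 − a + 7 from numerator and denominator to get the reduced form.

(a^3 − 6a − 40)/(a + 2)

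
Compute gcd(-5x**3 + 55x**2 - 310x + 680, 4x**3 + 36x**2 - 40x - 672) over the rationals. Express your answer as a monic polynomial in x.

By polynomial division,
  -5x**3 + 55x**2 - 310x + 680 = (-5/4)(4x**3 + 36x**2 - 40x - 672) + (100x**2 - 360x - 160)
  4x**3 + 36x**2 - 40x - 672 = ((1/25)x + 63/125)(100x**2 - 360x - 160) + ((3696/25)x - 14784/25)
  100x**2 - 360x - 160 = ((625/924)x + 125/462)((3696/25)x - 14784/25) + (0)
Last nonzero remainder: (3696/25)x - 14784/25. Dividing through by 3696/25 gives the monic gcd x - 4.

x - 4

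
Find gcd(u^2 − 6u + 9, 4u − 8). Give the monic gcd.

1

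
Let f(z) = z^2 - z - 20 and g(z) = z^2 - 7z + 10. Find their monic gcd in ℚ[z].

Euclidean algorithm in ℚ[z]:
  z^2 - z - 20 = (z^2 - 7z + 10) + (6z - 30)
  z^2 - 7z + 10 = ((1/6)z - 1/3)(6z - 30) + (0)
Last nonzero remainder: 6z - 30. Dividing through by 6 gives the monic gcd z - 5.

z - 5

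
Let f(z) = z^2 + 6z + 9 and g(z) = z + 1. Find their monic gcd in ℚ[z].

1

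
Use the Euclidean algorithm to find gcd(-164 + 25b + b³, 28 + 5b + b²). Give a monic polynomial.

1

Repeated division with remainder:
  b³ + 25b - 164 = (b - 5)(b² + 5b + 28) + (22b - 24)
  b² + 5b + 28 = ((1/22)b + 67/242)(22b - 24) + (4192/121)
  22b - 24 = ((1331/2096)b - 363/524)(4192/121) + (0)
The last nonzero remainder is the constant 4192/121, so the polynomials are coprime and gcd = 1.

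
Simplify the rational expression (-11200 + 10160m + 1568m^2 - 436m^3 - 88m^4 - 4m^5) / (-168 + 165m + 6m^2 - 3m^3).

(-1600 + 80m + 64m^2 + 4m^3)/(-24 + 3m)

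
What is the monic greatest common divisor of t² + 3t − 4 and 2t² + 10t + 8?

t + 4

Apply the Euclidean algorithm:
  t² + 3t − 4 = (1/2)(2t² + 10t + 8) + (−2t − 8)
  2t² + 10t + 8 = (−t − 1)(−2t − 8) + (0)
Last nonzero remainder: −2t − 8. Dividing through by −2 gives the monic gcd t + 4.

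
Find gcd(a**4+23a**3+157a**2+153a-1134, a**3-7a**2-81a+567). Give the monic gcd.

By polynomial division,
  a**4+23a**3+157a**2+153a-1134 = (a+30)(a**3-7a**2-81a+567) + (448a**2+2016a-18144)
  a**3-7a**2-81a+567 = ((1/448)a-23/896)(448a**2+2016a-18144) + ((45/4)a+405/4)
  448a**2+2016a-18144 = ((1792/45)a-896/5)((45/4)a+405/4) + (0)
Last nonzero remainder: (45/4)a+405/4. Dividing through by 45/4 gives the monic gcd a+9.

a+9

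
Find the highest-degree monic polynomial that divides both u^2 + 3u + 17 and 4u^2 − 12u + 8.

Euclidean algorithm in ℚ[u]:
  u^2 + 3u + 17 = (1/4)(4u^2 − 12u + 8) + (6u + 15)
  4u^2 − 12u + 8 = ((2/3)u − 11/3)(6u + 15) + (63)
  6u + 15 = ((2/21)u + 5/21)(63) + (0)
The last nonzero remainder is the constant 63, so the polynomials are coprime and gcd = 1.

1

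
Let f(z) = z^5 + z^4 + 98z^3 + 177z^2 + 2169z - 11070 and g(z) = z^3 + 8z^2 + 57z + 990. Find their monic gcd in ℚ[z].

z^2 - 3z + 90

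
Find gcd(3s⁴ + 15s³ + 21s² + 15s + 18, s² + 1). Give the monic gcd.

s² + 1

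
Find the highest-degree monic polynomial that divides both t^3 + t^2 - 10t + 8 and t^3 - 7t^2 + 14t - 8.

By polynomial division,
  t^3 + t^2 - 10t + 8 = (t^3 - 7t^2 + 14t - 8) + (8t^2 - 24t + 16)
  t^3 - 7t^2 + 14t - 8 = ((1/8)t - 1/2)(8t^2 - 24t + 16) + (0)
Last nonzero remainder: 8t^2 - 24t + 16. Dividing through by 8 gives the monic gcd t^2 - 3t + 2.

t^2 - 3t + 2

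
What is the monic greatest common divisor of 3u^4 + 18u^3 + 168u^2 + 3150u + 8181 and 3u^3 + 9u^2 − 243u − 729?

u^2 + 12u + 27

Euclidean algorithm in ℚ[u]:
  3u^4 + 18u^3 + 168u^2 + 3150u + 8181 = (u + 3)(3u^3 + 9u^2 − 243u − 729) + (384u^2 + 4608u + 10368)
  3u^3 + 9u^2 − 243u − 729 = ((1/128)u − 9/128)(384u^2 + 4608u + 10368) + (0)
Last nonzero remainder: 384u^2 + 4608u + 10368. Dividing through by 384 gives the monic gcd u^2 + 12u + 27.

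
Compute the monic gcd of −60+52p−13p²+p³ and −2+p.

−2+p

Euclidean algorithm in ℚ[p]:
  p³−13p²+52p−60 = (p²−11p+30)(p−2) + (0)
The last nonzero remainder p−2 is already monic.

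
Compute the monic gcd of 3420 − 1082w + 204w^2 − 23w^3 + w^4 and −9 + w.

By polynomial division,
  w^4 − 23w^3 + 204w^2 − 1082w + 3420 = (w^3 − 14w^2 + 78w − 380)(w − 9) + (0)
The last nonzero remainder w − 9 is already monic.

−9 + w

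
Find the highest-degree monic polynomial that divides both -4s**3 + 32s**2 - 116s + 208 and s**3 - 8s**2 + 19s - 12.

s - 4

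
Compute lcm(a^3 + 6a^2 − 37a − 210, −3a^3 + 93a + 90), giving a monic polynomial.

a^4 + 7a^3 − 31a^2 − 247a − 210

Euclidean algorithm in ℚ[a]:
  a^3 + 6a^2 − 37a − 210 = (−1/3)(−3a^3 + 93a + 90) + (6a^2 − 6a − 180)
  −3a^3 + 93a + 90 = (−(1/2)a − 1/2)(6a^2 − 6a − 180) + (0)
Last nonzero remainder: 6a^2 − 6a − 180. Dividing through by 6 gives the monic gcd a^2 − a − 30.
Then lcm(f, g) = f·g / gcd(f, g); expanding and making the result monic gives the answer.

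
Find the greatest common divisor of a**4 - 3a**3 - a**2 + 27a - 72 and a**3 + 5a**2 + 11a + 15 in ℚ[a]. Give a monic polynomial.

a + 3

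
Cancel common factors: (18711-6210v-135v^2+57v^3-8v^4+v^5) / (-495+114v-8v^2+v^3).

(189-57v-5v^2+v^3)/(-5+v)

Apply the Euclidean algorithm:
  v^5-8v^4+57v^3-135v^2-6210v+18711 = (v^2-57)(v^3-8v^2+114v-495) + (-96v^2+288v-9504)
  v^3-8v^2+114v-495 = (-(1/96)v+5/96)(-96v^2+288v-9504) + (0)
Last nonzero remainder: -96v^2+288v-9504. Dividing through by -96 gives the monic gcd v^2-3v+99.
Cancel v^2-3v+99 from numerator and denominator to get the reduced form.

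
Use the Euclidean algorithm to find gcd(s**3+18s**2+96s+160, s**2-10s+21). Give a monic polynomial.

1

By polynomial division,
  s**3+18s**2+96s+160 = (s+28)(s**2-10s+21) + (355s-428)
  s**2-10s+21 = ((1/355)s-3122/126025)(355s-428) + (1310309/126025)
  355s-428 = ((44738875/1310309)s-53938700/1310309)(1310309/126025) + (0)
The last nonzero remainder is the constant 1310309/126025, so the polynomials are coprime and gcd = 1.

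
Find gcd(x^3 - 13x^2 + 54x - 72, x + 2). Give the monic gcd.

1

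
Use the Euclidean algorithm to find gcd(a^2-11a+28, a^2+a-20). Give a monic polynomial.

Apply the Euclidean algorithm:
  a^2-11a+28 = (a^2+a-20) + (-12a+48)
  a^2+a-20 = (-(1/12)a-5/12)(-12a+48) + (0)
Last nonzero remainder: -12a+48. Dividing through by -12 gives the monic gcd a-4.

a-4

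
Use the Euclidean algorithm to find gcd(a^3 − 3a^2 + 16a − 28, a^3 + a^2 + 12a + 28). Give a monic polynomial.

a^2 − a + 14

Repeated division with remainder:
  a^3 − 3a^2 + 16a − 28 = (a^3 + a^2 + 12a + 28) + (−4a^2 + 4a − 56)
  a^3 + a^2 + 12a + 28 = (−(1/4)a − 1/2)(−4a^2 + 4a − 56) + (0)
Last nonzero remainder: −4a^2 + 4a − 56. Dividing through by −4 gives the monic gcd a^2 − a + 14.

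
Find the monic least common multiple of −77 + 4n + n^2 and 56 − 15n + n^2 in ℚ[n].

Euclidean algorithm in ℚ[n]:
  n^2 + 4n − 77 = (n^2 − 15n + 56) + (19n − 133)
  n^2 − 15n + 56 = ((1/19)n − 8/19)(19n − 133) + (0)
Last nonzero remainder: 19n − 133. Dividing through by 19 gives the monic gcd n − 7.
Then lcm(f, g) = f·g / gcd(f, g); expanding and making the result monic gives the answer.

616 − 109n − 4n^2 + n^3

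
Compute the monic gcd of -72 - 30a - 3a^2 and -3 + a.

Euclidean algorithm in ℚ[a]:
  -3a^2 - 30a - 72 = (-3a - 39)(a - 3) + (-189)
  a - 3 = (-(1/189)a + 1/63)(-189) + (0)
The last nonzero remainder is the constant -189, so the polynomials are coprime and gcd = 1.

1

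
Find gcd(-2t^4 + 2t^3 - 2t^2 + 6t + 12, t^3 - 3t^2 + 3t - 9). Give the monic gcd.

t^2 + 3

Repeated division with remainder:
  -2t^4 + 2t^3 - 2t^2 + 6t + 12 = (-2t - 4)(t^3 - 3t^2 + 3t - 9) + (-8t^2 - 24)
  t^3 - 3t^2 + 3t - 9 = (-(1/8)t + 3/8)(-8t^2 - 24) + (0)
Last nonzero remainder: -8t^2 - 24. Dividing through by -8 gives the monic gcd t^2 + 3.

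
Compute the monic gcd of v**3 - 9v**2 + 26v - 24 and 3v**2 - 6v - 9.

Apply the Euclidean algorithm:
  v**3 - 9v**2 + 26v - 24 = ((1/3)v - 7/3)(3v**2 - 6v - 9) + (15v - 45)
  3v**2 - 6v - 9 = ((1/5)v + 1/5)(15v - 45) + (0)
Last nonzero remainder: 15v - 45. Dividing through by 15 gives the monic gcd v - 3.

v - 3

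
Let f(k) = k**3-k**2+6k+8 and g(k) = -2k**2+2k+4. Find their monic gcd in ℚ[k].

k+1

Euclidean algorithm in ℚ[k]:
  k**3-k**2+6k+8 = (-(1/2)k)(-2k**2+2k+4) + (8k+8)
  -2k**2+2k+4 = (-(1/4)k+1/2)(8k+8) + (0)
Last nonzero remainder: 8k+8. Dividing through by 8 gives the monic gcd k+1.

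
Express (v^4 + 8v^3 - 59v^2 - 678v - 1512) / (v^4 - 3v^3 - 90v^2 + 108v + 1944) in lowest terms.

(v^2 + 11v + 28)/(v^2 - 36)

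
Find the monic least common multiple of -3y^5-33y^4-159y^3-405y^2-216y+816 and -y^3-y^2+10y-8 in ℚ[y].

y^6+9y^5+31y^4+29y^3-198y^2-416y+544

Apply the Euclidean algorithm:
  -3y^5-33y^4-159y^3-405y^2-216y+816 = (3y^2+30y+159)(-y^3-y^2+10y-8) + (-522y^2-1566y+2088)
  -y^3-y^2+10y-8 = ((1/522)y-1/261)(-522y^2-1566y+2088) + (0)
Last nonzero remainder: -522y^2-1566y+2088. Dividing through by -522 gives the monic gcd y^2+3y-4.
Then lcm(f, g) = f·g / gcd(f, g); expanding and making the result monic gives the answer.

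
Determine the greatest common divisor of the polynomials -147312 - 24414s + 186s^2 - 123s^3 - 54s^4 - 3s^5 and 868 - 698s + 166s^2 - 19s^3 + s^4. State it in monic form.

62 - 10s + s^2

Repeated division with remainder:
  -3s^5 - 54s^4 - 123s^3 + 186s^2 - 24414s - 147312 = (-3s - 111)(s^4 - 19s^3 + 166s^2 - 698s + 868) + (-1734s^3 + 16518s^2 - 99288s - 50964)
  s^4 - 19s^3 + 166s^2 - 698s + 868 = (-(1/1734)s + 1369/250563)(-1734s^3 + 16518s^2 - 99288s - 50964) + ((1544400/83521)s^2 - (15444000/83521)s + 95752800/83521)
  -1734s^3 + 16518s^2 - 99288s - 50964 = (-(24137569/257400)s - 11442377/257400)((1544400/83521)s^2 - (15444000/83521)s + 95752800/83521) + (0)
Last nonzero remainder: (1544400/83521)s^2 - (15444000/83521)s + 95752800/83521. Dividing through by 1544400/83521 gives the monic gcd s^2 - 10s + 62.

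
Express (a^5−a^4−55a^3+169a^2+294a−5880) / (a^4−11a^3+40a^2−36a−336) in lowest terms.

(a^2+12a+35)/(a+2)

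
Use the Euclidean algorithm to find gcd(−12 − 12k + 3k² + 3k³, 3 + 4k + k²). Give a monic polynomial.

1 + k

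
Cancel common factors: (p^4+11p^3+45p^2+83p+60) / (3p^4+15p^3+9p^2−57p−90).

By polynomial division,
  p^4+11p^3+45p^2+83p+60 = (1/3)(3p^4+15p^3+9p^2−57p−90) + (6p^3+42p^2+102p+90)
  3p^4+15p^3+9p^2−57p−90 = ((1/2)p−1)(6p^3+42p^2+102p+90) + (0)
Last nonzero remainder: 6p^3+42p^2+102p+90. Dividing through by 6 gives the monic gcd p^3+7p^2+17p+15.
Cancel p^3+7p^2+17p+15 from numerator and denominator to get the reduced form.

(p+4)/(3p−6)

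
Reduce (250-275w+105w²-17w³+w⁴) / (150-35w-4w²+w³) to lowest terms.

Apply the Euclidean algorithm:
  w⁴-17w³+105w²-275w+250 = (w-13)(w³-4w²-35w+150) + (88w²-880w+2200)
  w³-4w²-35w+150 = ((1/88)w+3/44)(88w²-880w+2200) + (0)
Last nonzero remainder: 88w²-880w+2200. Dividing through by 88 gives the monic gcd w²-10w+25.
Cancel w²-10w+25 from numerator and denominator to get the reduced form.

(10-7w+w²)/(6+w)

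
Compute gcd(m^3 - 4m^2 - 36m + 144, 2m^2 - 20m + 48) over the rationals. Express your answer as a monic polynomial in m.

m^2 - 10m + 24

Repeated division with remainder:
  m^3 - 4m^2 - 36m + 144 = ((1/2)m + 3)(2m^2 - 20m + 48) + (0)
Last nonzero remainder: 2m^2 - 20m + 48. Dividing through by 2 gives the monic gcd m^2 - 10m + 24.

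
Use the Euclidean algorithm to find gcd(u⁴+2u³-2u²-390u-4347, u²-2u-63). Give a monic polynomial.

By polynomial division,
  u⁴+2u³-2u²-390u-4347 = (u²+4u+69)(u²-2u-63) + (0)
The last nonzero remainder u²-2u-63 is already monic.

u²-2u-63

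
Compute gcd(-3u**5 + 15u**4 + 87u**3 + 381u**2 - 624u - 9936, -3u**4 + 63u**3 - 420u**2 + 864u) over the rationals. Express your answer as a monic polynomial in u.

u**2 - 13u + 36

Euclidean algorithm in ℚ[u]:
  -3u**5 + 15u**4 + 87u**3 + 381u**2 - 624u - 9936 = (u + 16)(-3u**4 + 63u**3 - 420u**2 + 864u) + (-501u**3 + 6237u**2 - 14448u - 9936)
  -3u**4 + 63u**3 - 420u**2 + 864u = ((1/167)u - 1428/27889)(-501u**3 + 6237u**2 - 14448u - 9936) + (-(394128/27889)u**2 + (5123664/27889)u - 14188608/27889)
  -501u**3 + 6237u**2 - 14448u - 9936 = ((4657463/131376)u + 27889/1428)(-(394128/27889)u**2 + (5123664/27889)u - 14188608/27889) + (0)
Last nonzero remainder: -(394128/27889)u**2 + (5123664/27889)u - 14188608/27889. Dividing through by -394128/27889 gives the monic gcd u**2 - 13u + 36.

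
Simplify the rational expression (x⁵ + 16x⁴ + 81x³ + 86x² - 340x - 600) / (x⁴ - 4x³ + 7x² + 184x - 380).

(x³ + 13x² + 52x + 60)/(x² - 7x + 38)

Euclidean algorithm in ℚ[x]:
  x⁵ + 16x⁴ + 81x³ + 86x² - 340x - 600 = (x + 20)(x⁴ - 4x³ + 7x² + 184x - 380) + (154x³ - 238x² - 3640x + 7000)
  x⁴ - 4x³ + 7x² + 184x - 380 = ((1/154)x - 27/1694)(154x³ - 238x² - 3640x + 7000) + ((3248/121)x² + (9744/121)x - 32480/121)
  154x³ - 238x² - 3640x + 7000 = ((1331/232)x - 3025/116)((3248/121)x² + (9744/121)x - 32480/121) + (0)
Last nonzero remainder: (3248/121)x² + (9744/121)x - 32480/121. Dividing through by 3248/121 gives the monic gcd x² + 3x - 10.
Cancel x² + 3x - 10 from numerator and denominator to get the reduced form.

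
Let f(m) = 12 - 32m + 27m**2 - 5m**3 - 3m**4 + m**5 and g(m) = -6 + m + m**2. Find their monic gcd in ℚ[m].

-6 + m + m**2

Euclidean algorithm in ℚ[m]:
  m**5 - 3m**4 - 5m**3 + 27m**2 - 32m + 12 = (m**3 - 4m**2 + 5m - 2)(m**2 + m - 6) + (0)
The last nonzero remainder m**2 + m - 6 is already monic.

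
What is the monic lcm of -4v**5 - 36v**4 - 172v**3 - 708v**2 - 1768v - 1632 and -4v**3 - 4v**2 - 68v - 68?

By polynomial division,
  -4v**5 - 36v**4 - 172v**3 - 708v**2 - 1768v - 1632 = (v**2 + 8v + 18)(-4v**3 - 4v**2 - 68v - 68) + (-24v**2 - 408)
  -4v**3 - 4v**2 - 68v - 68 = ((1/6)v + 1/6)(-24v**2 - 408) + (0)
Last nonzero remainder: -24v**2 - 408. Dividing through by -24 gives the monic gcd v**2 + 17.
Then lcm(f, g) = f·g / gcd(f, g); expanding and making the result monic gives the answer.

v**6 + 10v**5 + 52v**4 + 220v**3 + 619v**2 + 850v + 408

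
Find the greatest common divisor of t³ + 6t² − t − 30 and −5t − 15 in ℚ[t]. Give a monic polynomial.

t + 3

Euclidean algorithm in ℚ[t]:
  t³ + 6t² − t − 30 = (−(1/5)t² − (3/5)t + 2)(−5t − 15) + (0)
Last nonzero remainder: −5t − 15. Dividing through by −5 gives the monic gcd t + 3.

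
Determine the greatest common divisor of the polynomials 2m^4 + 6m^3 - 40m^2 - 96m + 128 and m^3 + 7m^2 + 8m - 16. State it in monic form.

Repeated division with remainder:
  2m^4 + 6m^3 - 40m^2 - 96m + 128 = (2m - 8)(m^3 + 7m^2 + 8m - 16) + (0)
The last nonzero remainder m^3 + 7m^2 + 8m - 16 is already monic.

m^3 + 7m^2 + 8m - 16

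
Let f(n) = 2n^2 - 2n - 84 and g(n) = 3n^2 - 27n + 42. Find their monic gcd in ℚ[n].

Repeated division with remainder:
  2n^2 - 2n - 84 = (2/3)(3n^2 - 27n + 42) + (16n - 112)
  3n^2 - 27n + 42 = ((3/16)n - 3/8)(16n - 112) + (0)
Last nonzero remainder: 16n - 112. Dividing through by 16 gives the monic gcd n - 7.

n - 7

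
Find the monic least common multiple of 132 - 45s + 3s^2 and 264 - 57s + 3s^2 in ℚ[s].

-352 + 164s - 23s^2 + s^3

Repeated division with remainder:
  3s^2 - 45s + 132 = (3s^2 - 57s + 264) + (12s - 132)
  3s^2 - 57s + 264 = ((1/4)s - 2)(12s - 132) + (0)
Last nonzero remainder: 12s - 132. Dividing through by 12 gives the monic gcd s - 11.
Then lcm(f, g) = f·g / gcd(f, g); expanding and making the result monic gives the answer.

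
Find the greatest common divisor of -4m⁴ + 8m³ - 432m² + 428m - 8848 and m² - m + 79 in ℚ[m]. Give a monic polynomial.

By polynomial division,
  -4m⁴ + 8m³ - 432m² + 428m - 8848 = (-4m² + 4m - 112)(m² - m + 79) + (0)
The last nonzero remainder m² - m + 79 is already monic.

m² - m + 79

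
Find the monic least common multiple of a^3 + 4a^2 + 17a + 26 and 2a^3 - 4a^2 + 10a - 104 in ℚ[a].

Repeated division with remainder:
  a^3 + 4a^2 + 17a + 26 = (1/2)(2a^3 - 4a^2 + 10a - 104) + (6a^2 + 12a + 78)
  2a^3 - 4a^2 + 10a - 104 = ((1/3)a - 4/3)(6a^2 + 12a + 78) + (0)
Last nonzero remainder: 6a^2 + 12a + 78. Dividing through by 6 gives the monic gcd a^2 + 2a + 13.
Then lcm(f, g) = f·g / gcd(f, g); expanding and making the result monic gives the answer.

a^4 + a^2 - 42a - 104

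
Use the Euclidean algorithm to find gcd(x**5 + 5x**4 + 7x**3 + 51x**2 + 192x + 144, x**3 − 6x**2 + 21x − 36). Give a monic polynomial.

x**2 − 3x + 12

Euclidean algorithm in ℚ[x]:
  x**5 + 5x**4 + 7x**3 + 51x**2 + 192x + 144 = (x**2 + 11x + 52)(x**3 − 6x**2 + 21x − 36) + (168x**2 − 504x + 2016)
  x**3 − 6x**2 + 21x − 36 = ((1/168)x − 1/56)(168x**2 − 504x + 2016) + (0)
Last nonzero remainder: 168x**2 − 504x + 2016. Dividing through by 168 gives the monic gcd x**2 − 3x + 12.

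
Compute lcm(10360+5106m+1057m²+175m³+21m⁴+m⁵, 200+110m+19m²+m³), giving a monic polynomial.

51800+35890m+10391m²+1932m³+280m⁴+26m⁵+m⁶

By polynomial division,
  m⁵+21m⁴+175m³+1057m²+5106m+10360 = (m²+2m+27)(m³+19m²+110m+200) + (124m²+1736m+4960)
  m³+19m²+110m+200 = ((1/124)m+5/124)(124m²+1736m+4960) + (0)
Last nonzero remainder: 124m²+1736m+4960. Dividing through by 124 gives the monic gcd m²+14m+40.
Then lcm(f, g) = f·g / gcd(f, g); expanding and making the result monic gives the answer.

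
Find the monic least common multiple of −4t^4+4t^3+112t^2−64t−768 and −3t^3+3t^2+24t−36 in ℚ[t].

t^6−5t^5−20t^4+124t^3+16t^2−704t+768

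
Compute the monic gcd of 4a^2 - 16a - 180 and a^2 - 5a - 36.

a - 9

Euclidean algorithm in ℚ[a]:
  4a^2 - 16a - 180 = (4)(a^2 - 5a - 36) + (4a - 36)
  a^2 - 5a - 36 = ((1/4)a + 1)(4a - 36) + (0)
Last nonzero remainder: 4a - 36. Dividing through by 4 gives the monic gcd a - 9.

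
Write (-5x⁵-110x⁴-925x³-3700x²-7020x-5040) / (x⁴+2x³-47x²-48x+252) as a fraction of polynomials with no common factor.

By polynomial division,
  -5x⁵-110x⁴-925x³-3700x²-7020x-5040 = (-5x-100)(x⁴+2x³-47x²-48x+252) + (-960x³-8640x²-10560x+20160)
  x⁴+2x³-47x²-48x+252 = (-(1/960)x+7/960)(-960x³-8640x²-10560x+20160) + (5x²+50x+105)
  -960x³-8640x²-10560x+20160 = (-192x+192)(5x²+50x+105) + (0)
Last nonzero remainder: 5x²+50x+105. Dividing through by 5 gives the monic gcd x²+10x+21.
Cancel x²+10x+21 from numerator and denominator to get the reduced form.

(-5x³-60x²-220x-240)/(x²-8x+12)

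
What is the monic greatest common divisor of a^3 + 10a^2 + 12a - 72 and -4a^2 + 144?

Repeated division with remainder:
  a^3 + 10a^2 + 12a - 72 = (-(1/4)a - 5/2)(-4a^2 + 144) + (48a + 288)
  -4a^2 + 144 = (-(1/12)a + 1/2)(48a + 288) + (0)
Last nonzero remainder: 48a + 288. Dividing through by 48 gives the monic gcd a + 6.

a + 6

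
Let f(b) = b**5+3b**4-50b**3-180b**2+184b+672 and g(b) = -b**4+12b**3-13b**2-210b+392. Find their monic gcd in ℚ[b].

Euclidean algorithm in ℚ[b]:
  b**5+3b**4-50b**3-180b**2+184b+672 = (-b-15)(-b**4+12b**3-13b**2-210b+392) + (117b**3-585b**2-2574b+6552)
  -b**4+12b**3-13b**2-210b+392 = (-(1/117)b+7/117)(117b**3-585b**2-2574b+6552) + (0)
Last nonzero remainder: 117b**3-585b**2-2574b+6552. Dividing through by 117 gives the monic gcd b**3-5b**2-22b+56.

b**3-5b**2-22b+56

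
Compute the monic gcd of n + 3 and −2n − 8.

1

By polynomial division,
  n + 3 = (−1/2)(−2n − 8) + (−1)
  −2n − 8 = (2n + 8)(−1) + (0)
The last nonzero remainder is the constant −1, so the polynomials are coprime and gcd = 1.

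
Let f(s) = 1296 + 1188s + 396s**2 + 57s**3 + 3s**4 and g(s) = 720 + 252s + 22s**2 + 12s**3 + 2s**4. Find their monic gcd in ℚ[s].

By polynomial division,
  3s**4 + 57s**3 + 396s**2 + 1188s + 1296 = (3/2)(2s**4 + 12s**3 + 22s**2 + 252s + 720) + (39s**3 + 363s**2 + 810s + 216)
  2s**4 + 12s**3 + 22s**2 + 252s + 720 = ((2/39)s - 86/507)(39s**3 + 363s**2 + 810s + 216) + ((7104/169)s**2 + (63936/169)s + 127872/169)
  39s**3 + 363s**2 + 810s + 216 = ((2197/2368)s + 169/592)((7104/169)s**2 + (63936/169)s + 127872/169) + (0)
Last nonzero remainder: (7104/169)s**2 + (63936/169)s + 127872/169. Dividing through by 7104/169 gives the monic gcd s**2 + 9s + 18.

18 + 9s + s**2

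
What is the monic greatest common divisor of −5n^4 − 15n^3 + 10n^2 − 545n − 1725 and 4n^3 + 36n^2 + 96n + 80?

Repeated division with remainder:
  −5n^4 − 15n^3 + 10n^2 − 545n − 1725 = (−(5/4)n + 15/2)(4n^3 + 36n^2 + 96n + 80) + (−140n^2 − 1165n − 2325)
  4n^3 + 36n^2 + 96n + 80 = (−(1/35)n − 19/980)(−140n^2 − 1165n − 2325) + ((1369/196)n + 6845/196)
  −140n^2 − 1165n − 2325 = (−(27440/1369)n − 91140/1369)((1369/196)n + 6845/196) + (0)
Last nonzero remainder: (1369/196)n + 6845/196. Dividing through by 1369/196 gives the monic gcd n + 5.

n + 5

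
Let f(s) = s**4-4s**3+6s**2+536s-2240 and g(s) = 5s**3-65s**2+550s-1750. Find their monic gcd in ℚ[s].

s**2-8s+70

Apply the Euclidean algorithm:
  s**4-4s**3+6s**2+536s-2240 = ((1/5)s+9/5)(5s**3-65s**2+550s-1750) + (13s**2-104s+910)
  5s**3-65s**2+550s-1750 = ((5/13)s-25/13)(13s**2-104s+910) + (0)
Last nonzero remainder: 13s**2-104s+910. Dividing through by 13 gives the monic gcd s**2-8s+70.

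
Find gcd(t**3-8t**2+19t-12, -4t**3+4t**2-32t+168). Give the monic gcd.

t-3

Repeated division with remainder:
  t**3-8t**2+19t-12 = (-1/4)(-4t**3+4t**2-32t+168) + (-7t**2+11t+30)
  -4t**3+4t**2-32t+168 = ((4/7)t+16/49)(-7t**2+11t+30) + (-(2584/49)t+7752/49)
  -7t**2+11t+30 = ((343/2584)t+245/1292)(-(2584/49)t+7752/49) + (0)
Last nonzero remainder: -(2584/49)t+7752/49. Dividing through by -2584/49 gives the monic gcd t-3.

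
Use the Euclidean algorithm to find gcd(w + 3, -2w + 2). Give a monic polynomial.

1

Euclidean algorithm in ℚ[w]:
  w + 3 = (-1/2)(-2w + 2) + (4)
  -2w + 2 = (-(1/2)w + 1/2)(4) + (0)
The last nonzero remainder is the constant 4, so the polynomials are coprime and gcd = 1.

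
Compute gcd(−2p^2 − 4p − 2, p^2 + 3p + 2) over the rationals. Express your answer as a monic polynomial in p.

p + 1

Euclidean algorithm in ℚ[p]:
  −2p^2 − 4p − 2 = (−2)(p^2 + 3p + 2) + (2p + 2)
  p^2 + 3p + 2 = ((1/2)p + 1)(2p + 2) + (0)
Last nonzero remainder: 2p + 2. Dividing through by 2 gives the monic gcd p + 1.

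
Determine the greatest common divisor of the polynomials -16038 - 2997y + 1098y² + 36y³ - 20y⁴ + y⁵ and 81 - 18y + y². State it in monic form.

By polynomial division,
  y⁵ - 20y⁴ + 36y³ + 1098y² - 2997y - 16038 = (y³ - 2y² - 81y - 198)(y² - 18y + 81) + (0)
The last nonzero remainder y² - 18y + 81 is already monic.

81 - 18y + y²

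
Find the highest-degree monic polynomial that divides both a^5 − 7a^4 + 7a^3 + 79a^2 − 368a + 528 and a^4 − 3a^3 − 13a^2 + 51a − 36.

a^2 + a − 12

Apply the Euclidean algorithm:
  a^5 − 7a^4 + 7a^3 + 79a^2 − 368a + 528 = (a − 4)(a^4 − 3a^3 − 13a^2 + 51a − 36) + (8a^3 − 24a^2 − 128a + 384)
  a^4 − 3a^3 − 13a^2 + 51a − 36 = ((1/8)a)(8a^3 − 24a^2 − 128a + 384) + (3a^2 + 3a − 36)
  8a^3 − 24a^2 − 128a + 384 = ((8/3)a − 32/3)(3a^2 + 3a − 36) + (0)
Last nonzero remainder: 3a^2 + 3a − 36. Dividing through by 3 gives the monic gcd a^2 + a − 12.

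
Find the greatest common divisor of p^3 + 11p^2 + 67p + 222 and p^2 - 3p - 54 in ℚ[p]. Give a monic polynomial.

p + 6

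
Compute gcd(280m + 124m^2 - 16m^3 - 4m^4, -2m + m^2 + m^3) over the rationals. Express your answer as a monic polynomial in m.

Apply the Euclidean algorithm:
  -4m^4 - 16m^3 + 124m^2 + 280m = (-4m - 12)(m^3 + m^2 - 2m) + (128m^2 + 256m)
  m^3 + m^2 - 2m = ((1/128)m - 1/128)(128m^2 + 256m) + (0)
Last nonzero remainder: 128m^2 + 256m. Dividing through by 128 gives the monic gcd m^2 + 2m.

2m + m^2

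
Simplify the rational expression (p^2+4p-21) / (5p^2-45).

(p+7)/(5p+15)

Repeated division with remainder:
  p^2+4p-21 = (1/5)(5p^2-45) + (4p-12)
  5p^2-45 = ((5/4)p+15/4)(4p-12) + (0)
Last nonzero remainder: 4p-12. Dividing through by 4 gives the monic gcd p-3.
Cancel p-3 from numerator and denominator to get the reduced form.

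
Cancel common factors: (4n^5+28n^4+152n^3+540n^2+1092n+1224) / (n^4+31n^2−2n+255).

Euclidean algorithm in ℚ[n]:
  4n^5+28n^4+152n^3+540n^2+1092n+1224 = (4n+28)(n^4+31n^2−2n+255) + (28n^3−320n^2+128n−5916)
  n^4+31n^2−2n+255 = ((1/28)n+20/49)(28n^3−320n^2+128n−5916) + ((7695/49)n^2+(7695/49)n+130815/49)
  28n^3−320n^2+128n−5916 = ((1372/7695)n−5684/2565)((7695/49)n^2+(7695/49)n+130815/49) + (0)
Last nonzero remainder: (7695/49)n^2+(7695/49)n+130815/49. Dividing through by 7695/49 gives the monic gcd n^2+n+17.
Cancel n^2+n+17 from numerator and denominator to get the reduced form.

(4n^3+24n^2+60n+72)/(n^2−n+15)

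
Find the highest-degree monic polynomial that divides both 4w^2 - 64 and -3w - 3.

By polynomial division,
  4w^2 - 64 = (-(4/3)w + 4/3)(-3w - 3) + (-60)
  -3w - 3 = ((1/20)w + 1/20)(-60) + (0)
The last nonzero remainder is the constant -60, so the polynomials are coprime and gcd = 1.

1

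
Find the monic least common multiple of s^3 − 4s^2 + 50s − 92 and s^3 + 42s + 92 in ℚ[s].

s^4 − 2s^3 + 42s^2 + 8s − 184

By polynomial division,
  s^3 − 4s^2 + 50s − 92 = (s^3 + 42s + 92) + (−4s^2 + 8s − 184)
  s^3 + 42s + 92 = (−(1/4)s − 1/2)(−4s^2 + 8s − 184) + (0)
Last nonzero remainder: −4s^2 + 8s − 184. Dividing through by −4 gives the monic gcd s^2 − 2s + 46.
Then lcm(f, g) = f·g / gcd(f, g); expanding and making the result monic gives the answer.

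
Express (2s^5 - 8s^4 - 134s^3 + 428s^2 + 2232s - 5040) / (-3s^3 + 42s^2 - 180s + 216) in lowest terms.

By polynomial division,
  2s^5 - 8s^4 - 134s^3 + 428s^2 + 2232s - 5040 = (-(2/3)s^2 - (20/3)s - 26/3)(-3s^3 + 42s^2 - 180s + 216) + (-264s^2 + 2112s - 3168)
  -3s^3 + 42s^2 - 180s + 216 = ((1/88)s - 3/44)(-264s^2 + 2112s - 3168) + (0)
Last nonzero remainder: -264s^2 + 2112s - 3168. Dividing through by -264 gives the monic gcd s^2 - 8s + 12.
Cancel s^2 - 8s + 12 from numerator and denominator to get the reduced form.

(-2s^3 - 8s^2 + 94s + 420)/(3s - 18)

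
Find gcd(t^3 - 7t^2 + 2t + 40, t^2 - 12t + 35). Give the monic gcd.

Repeated division with remainder:
  t^3 - 7t^2 + 2t + 40 = (t + 5)(t^2 - 12t + 35) + (27t - 135)
  t^2 - 12t + 35 = ((1/27)t - 7/27)(27t - 135) + (0)
Last nonzero remainder: 27t - 135. Dividing through by 27 gives the monic gcd t - 5.

t - 5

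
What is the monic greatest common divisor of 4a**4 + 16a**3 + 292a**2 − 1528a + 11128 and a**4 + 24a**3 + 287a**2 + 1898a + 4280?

Repeated division with remainder:
  4a**4 + 16a**3 + 292a**2 − 1528a + 11128 = (4)(a**4 + 24a**3 + 287a**2 + 1898a + 4280) + (−80a**3 − 856a**2 − 9120a − 5992)
  a**4 + 24a**3 + 287a**2 + 1898a + 4280 = (−(1/80)a − 133/800)(−80a**3 − 856a**2 − 9120a − 5992) + ((3069/100)a**2 + (3069/10)a + 328383/100)
  −80a**3 − 856a**2 − 9120a − 5992 = (−(8000/3069)a − 5600/3069)((3069/100)a**2 + (3069/10)a + 328383/100) + (0)
Last nonzero remainder: (3069/100)a**2 + (3069/10)a + 328383/100. Dividing through by 3069/100 gives the monic gcd a**2 + 10a + 107.

a**2 + 10a + 107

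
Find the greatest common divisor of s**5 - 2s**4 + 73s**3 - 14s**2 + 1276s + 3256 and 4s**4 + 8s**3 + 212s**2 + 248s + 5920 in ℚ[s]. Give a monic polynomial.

By polynomial division,
  s**5 - 2s**4 + 73s**3 - 14s**2 + 1276s + 3256 = ((1/4)s - 1)(4s**4 + 8s**3 + 212s**2 + 248s + 5920) + (28s**3 + 136s**2 + 44s + 9176)
  4s**4 + 8s**3 + 212s**2 + 248s + 5920 = ((1/7)s - 20/49)(28s**3 + 136s**2 + 44s + 9176) + ((12800/49)s**2 - (51200/49)s + 473600/49)
  28s**3 + 136s**2 + 44s + 9176 = ((343/3200)s + 1519/1600)((12800/49)s**2 - (51200/49)s + 473600/49) + (0)
Last nonzero remainder: (12800/49)s**2 - (51200/49)s + 473600/49. Dividing through by 12800/49 gives the monic gcd s**2 - 4s + 37.

s**2 - 4s + 37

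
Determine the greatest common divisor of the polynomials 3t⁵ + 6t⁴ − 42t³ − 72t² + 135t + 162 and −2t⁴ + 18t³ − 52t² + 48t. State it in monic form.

t² − 5t + 6

Repeated division with remainder:
  3t⁵ + 6t⁴ − 42t³ − 72t² + 135t + 162 = (−(3/2)t − 33/2)(−2t⁴ + 18t³ − 52t² + 48t) + (177t³ − 858t² + 927t + 162)
  −2t⁴ + 18t³ − 52t² + 48t = (−(2/177)t + 490/10443)(177t³ − 858t² + 927t + 162) + (−(4410/3481)t² + (22050/3481)t − 26460/3481)
  177t³ − 858t² + 927t + 162 = (−(205379/1470)t − 10443/490)(−(4410/3481)t² + (22050/3481)t − 26460/3481) + (0)
Last nonzero remainder: −(4410/3481)t² + (22050/3481)t − 26460/3481. Dividing through by −4410/3481 gives the monic gcd t² − 5t + 6.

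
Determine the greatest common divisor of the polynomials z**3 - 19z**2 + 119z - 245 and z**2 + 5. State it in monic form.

1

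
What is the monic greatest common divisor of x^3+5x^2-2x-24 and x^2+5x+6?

x+3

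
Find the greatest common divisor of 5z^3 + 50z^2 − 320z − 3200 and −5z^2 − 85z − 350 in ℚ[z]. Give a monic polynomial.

Repeated division with remainder:
  5z^3 + 50z^2 − 320z − 3200 = (−z + 7)(−5z^2 − 85z − 350) + (−75z − 750)
  −5z^2 − 85z − 350 = ((1/15)z + 7/15)(−75z − 750) + (0)
Last nonzero remainder: −75z − 750. Dividing through by −75 gives the monic gcd z + 10.

z + 10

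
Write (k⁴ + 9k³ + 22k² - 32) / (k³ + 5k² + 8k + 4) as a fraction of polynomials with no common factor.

(k³ + 7k² + 8k - 16)/(k² + 3k + 2)

Euclidean algorithm in ℚ[k]:
  k⁴ + 9k³ + 22k² - 32 = (k + 4)(k³ + 5k² + 8k + 4) + (-6k² - 36k - 48)
  k³ + 5k² + 8k + 4 = (-(1/6)k + 1/6)(-6k² - 36k - 48) + (6k + 12)
  -6k² - 36k - 48 = (-k - 4)(6k + 12) + (0)
Last nonzero remainder: 6k + 12. Dividing through by 6 gives the monic gcd k + 2.
Cancel k + 2 from numerator and denominator to get the reduced form.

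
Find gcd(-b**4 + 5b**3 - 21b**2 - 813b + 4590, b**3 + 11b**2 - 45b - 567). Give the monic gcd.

Apply the Euclidean algorithm:
  -b**4 + 5b**3 - 21b**2 - 813b + 4590 = (-b + 16)(b**3 + 11b**2 - 45b - 567) + (-242b**2 - 660b + 13662)
  b**3 + 11b**2 - 45b - 567 = (-(1/242)b - 91/2662)(-242b**2 - 660b + 13662) + (-(1344/121)b - 12096/121)
  -242b**2 - 660b + 13662 = ((14641/672)b - 30613/224)(-(1344/121)b - 12096/121) + (0)
Last nonzero remainder: -(1344/121)b - 12096/121. Dividing through by -1344/121 gives the monic gcd b + 9.

b + 9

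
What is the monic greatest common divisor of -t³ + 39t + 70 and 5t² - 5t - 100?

1

By polynomial division,
  -t³ + 39t + 70 = (-(1/5)t - 1/5)(5t² - 5t - 100) + (18t + 50)
  5t² - 5t - 100 = ((5/18)t - 85/81)(18t + 50) + (-3850/81)
  18t + 50 = (-(729/1925)t - 81/77)(-3850/81) + (0)
The last nonzero remainder is the constant -3850/81, so the polynomials are coprime and gcd = 1.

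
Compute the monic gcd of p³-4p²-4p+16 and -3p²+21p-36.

By polynomial division,
  p³-4p²-4p+16 = (-(1/3)p-1)(-3p²+21p-36) + (5p-20)
  -3p²+21p-36 = (-(3/5)p+9/5)(5p-20) + (0)
Last nonzero remainder: 5p-20. Dividing through by 5 gives the monic gcd p-4.

p-4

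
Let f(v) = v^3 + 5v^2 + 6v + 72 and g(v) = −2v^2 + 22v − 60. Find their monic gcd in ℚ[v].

1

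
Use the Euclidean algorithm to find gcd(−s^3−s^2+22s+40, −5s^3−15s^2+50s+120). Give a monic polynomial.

s^2+6s+8

Apply the Euclidean algorithm:
  −s^3−s^2+22s+40 = (1/5)(−5s^3−15s^2+50s+120) + (2s^2+12s+16)
  −5s^3−15s^2+50s+120 = (−(5/2)s+15/2)(2s^2+12s+16) + (0)
Last nonzero remainder: 2s^2+12s+16. Dividing through by 2 gives the monic gcd s^2+6s+8.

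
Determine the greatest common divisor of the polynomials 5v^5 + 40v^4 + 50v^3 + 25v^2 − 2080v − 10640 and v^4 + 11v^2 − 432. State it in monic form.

Repeated division with remainder:
  5v^5 + 40v^4 + 50v^3 + 25v^2 − 2080v − 10640 = (5v + 40)(v^4 + 11v^2 − 432) + (−5v^3 − 415v^2 + 80v + 6640)
  v^4 + 11v^2 − 432 = (−(1/5)v + 83/5)(−5v^3 − 415v^2 + 80v + 6640) + (6916v^2 − 110656)
  −5v^3 − 415v^2 + 80v + 6640 = (−(5/6916)v − 415/6916)(6916v^2 − 110656) + (0)
Last nonzero remainder: 6916v^2 − 110656. Dividing through by 6916 gives the monic gcd v^2 − 16.

v^2 − 16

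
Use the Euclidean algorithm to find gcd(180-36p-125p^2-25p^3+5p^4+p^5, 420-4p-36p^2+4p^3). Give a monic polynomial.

By polynomial division,
  p^5+5p^4-25p^3-125p^2-36p+180 = ((1/4)p^2+(7/2)p+51/2)(4p^3-36p^2-4p+420) + (702p^2-1404p-10530)
  4p^3-36p^2-4p+420 = ((2/351)p-14/351)(702p^2-1404p-10530) + (0)
Last nonzero remainder: 702p^2-1404p-10530. Dividing through by 702 gives the monic gcd p^2-2p-15.

-15-2p+p^2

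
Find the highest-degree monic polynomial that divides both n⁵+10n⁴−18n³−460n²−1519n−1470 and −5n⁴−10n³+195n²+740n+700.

Repeated division with remainder:
  n⁵+10n⁴−18n³−460n²−1519n−1470 = (−(1/5)n−8/5)(−5n⁴−10n³+195n²+740n+700) + (5n³−195n−350)
  −5n⁴−10n³+195n²+740n+700 = (−n−2)(5n³−195n−350) + (0)
Last nonzero remainder: 5n³−195n−350. Dividing through by 5 gives the monic gcd n³−39n−70.

n³−39n−70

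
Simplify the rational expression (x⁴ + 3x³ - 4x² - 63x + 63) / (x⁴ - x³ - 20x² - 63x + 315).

Repeated division with remainder:
  x⁴ + 3x³ - 4x² - 63x + 63 = (x⁴ - x³ - 20x² - 63x + 315) + (4x³ + 16x² - 252)
  x⁴ - x³ - 20x² - 63x + 315 = ((1/4)x - 5/4)(4x³ + 16x² - 252) + (0)
Last nonzero remainder: 4x³ + 16x² - 252. Dividing through by 4 gives the monic gcd x³ + 4x² - 63.
Cancel x³ + 4x² - 63 from numerator and denominator to get the reduced form.

(x - 1)/(x - 5)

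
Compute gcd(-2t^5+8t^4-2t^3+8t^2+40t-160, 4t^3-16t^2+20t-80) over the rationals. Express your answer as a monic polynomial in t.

t^3-4t^2+5t-20

Apply the Euclidean algorithm:
  -2t^5+8t^4-2t^3+8t^2+40t-160 = (-(1/2)t^2+2)(4t^3-16t^2+20t-80) + (0)
Last nonzero remainder: 4t^3-16t^2+20t-80. Dividing through by 4 gives the monic gcd t^3-4t^2+5t-20.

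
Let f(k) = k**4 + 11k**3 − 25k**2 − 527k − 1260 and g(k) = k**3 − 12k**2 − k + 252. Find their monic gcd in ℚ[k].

k**2 − 3k − 28

Apply the Euclidean algorithm:
  k**4 + 11k**3 − 25k**2 − 527k − 1260 = (k + 23)(k**3 − 12k**2 − k + 252) + (252k**2 − 756k − 7056)
  k**3 − 12k**2 − k + 252 = ((1/252)k − 1/28)(252k**2 − 756k − 7056) + (0)
Last nonzero remainder: 252k**2 − 756k − 7056. Dividing through by 252 gives the monic gcd k**2 − 3k − 28.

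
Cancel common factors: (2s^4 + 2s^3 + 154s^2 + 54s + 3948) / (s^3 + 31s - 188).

(2s^2 - 6s + 84)/(s - 4)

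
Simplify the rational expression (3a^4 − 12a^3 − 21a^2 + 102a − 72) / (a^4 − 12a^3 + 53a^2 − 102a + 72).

(3a^2 + 6a − 9)/(a^2 − 6a + 9)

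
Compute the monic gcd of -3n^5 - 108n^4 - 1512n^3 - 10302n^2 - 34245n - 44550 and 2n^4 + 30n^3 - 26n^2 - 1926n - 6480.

n^2 + 14n + 45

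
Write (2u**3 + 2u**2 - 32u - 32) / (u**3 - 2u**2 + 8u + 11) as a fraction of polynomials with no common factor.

Euclidean algorithm in ℚ[u]:
  2u**3 + 2u**2 - 32u - 32 = (2)(u**3 - 2u**2 + 8u + 11) + (6u**2 - 48u - 54)
  u**3 - 2u**2 + 8u + 11 = ((1/6)u + 1)(6u**2 - 48u - 54) + (65u + 65)
  6u**2 - 48u - 54 = ((6/65)u - 54/65)(65u + 65) + (0)
Last nonzero remainder: 65u + 65. Dividing through by 65 gives the monic gcd u + 1.
Cancel u + 1 from numerator and denominator to get the reduced form.

(2u**2 - 32)/(u**2 - 3u + 11)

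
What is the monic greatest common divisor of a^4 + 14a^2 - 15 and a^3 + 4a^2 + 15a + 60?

a^2 + 15

Euclidean algorithm in ℚ[a]:
  a^4 + 14a^2 - 15 = (a - 4)(a^3 + 4a^2 + 15a + 60) + (15a^2 + 225)
  a^3 + 4a^2 + 15a + 60 = ((1/15)a + 4/15)(15a^2 + 225) + (0)
Last nonzero remainder: 15a^2 + 225. Dividing through by 15 gives the monic gcd a^2 + 15.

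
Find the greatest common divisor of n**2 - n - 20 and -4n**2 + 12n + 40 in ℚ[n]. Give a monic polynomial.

n - 5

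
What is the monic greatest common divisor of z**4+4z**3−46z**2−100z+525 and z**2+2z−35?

z**2+2z−35

Euclidean algorithm in ℚ[z]:
  z**4+4z**3−46z**2−100z+525 = (z**2+2z−15)(z**2+2z−35) + (0)
The last nonzero remainder z**2+2z−35 is already monic.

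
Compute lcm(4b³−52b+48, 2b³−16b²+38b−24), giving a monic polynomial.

Apply the Euclidean algorithm:
  4b³−52b+48 = (2)(2b³−16b²+38b−24) + (32b²−128b+96)
  2b³−16b²+38b−24 = ((1/16)b−1/4)(32b²−128b+96) + (0)
Last nonzero remainder: 32b²−128b+96. Dividing through by 32 gives the monic gcd b²−4b+3.
Then lcm(f, g) = f·g / gcd(f, g); expanding and making the result monic gives the answer.

b⁴−4b³−13b²+64b−48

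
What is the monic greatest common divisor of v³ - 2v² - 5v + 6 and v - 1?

v - 1

Apply the Euclidean algorithm:
  v³ - 2v² - 5v + 6 = (v² - v - 6)(v - 1) + (0)
The last nonzero remainder v - 1 is already monic.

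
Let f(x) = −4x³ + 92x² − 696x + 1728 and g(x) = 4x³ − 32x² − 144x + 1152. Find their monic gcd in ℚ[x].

x² − 14x + 48

By polynomial division,
  −4x³ + 92x² − 696x + 1728 = (−1)(4x³ − 32x² − 144x + 1152) + (60x² − 840x + 2880)
  4x³ − 32x² − 144x + 1152 = ((1/15)x + 2/5)(60x² − 840x + 2880) + (0)
Last nonzero remainder: 60x² − 840x + 2880. Dividing through by 60 gives the monic gcd x² − 14x + 48.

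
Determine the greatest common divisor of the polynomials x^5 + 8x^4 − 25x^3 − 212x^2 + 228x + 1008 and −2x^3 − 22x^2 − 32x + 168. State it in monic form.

x^2 + 13x + 42

Apply the Euclidean algorithm:
  x^5 + 8x^4 − 25x^3 − 212x^2 + 228x + 1008 = (−(1/2)x^2 + (3/2)x + 4)(−2x^3 − 22x^2 − 32x + 168) + (8x^2 + 104x + 336)
  −2x^3 − 22x^2 − 32x + 168 = (−(1/4)x + 1/2)(8x^2 + 104x + 336) + (0)
Last nonzero remainder: 8x^2 + 104x + 336. Dividing through by 8 gives the monic gcd x^2 + 13x + 42.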